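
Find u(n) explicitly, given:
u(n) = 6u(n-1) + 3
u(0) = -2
First-order linear non-homogeneous.
Homogeneous solution: u_h(n) = A·(6)^n.
Try constant particular solution u_p = K: K = 6K + 3 ⇒ K = - \frac{3}{5}.
General: u(n) = A·(6)^n - \frac{3}{5}.
Apply u(0) = -2: A - \frac{3}{5} = -2 ⇒ A = - \frac{7}{5}.
So u(n) = - \frac{7 \cdot 6^{n}}{5} - \frac{3}{5}.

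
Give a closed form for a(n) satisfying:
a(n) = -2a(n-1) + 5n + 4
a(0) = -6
First-order linear with linear forcing.
Homogeneous solution: a_h(n) = A·(-2)^n.
Try particular a_p(n) = pn + q. Substituting:
  pn + q = -2(p(n-1) + q) + 5n + 4.
Matching the n-coefficient: p = -2p + 5 ⇒ p = \frac{5}{3}.
Matching constants: q = 2p - 2q + 4 ⇒ q = \frac{22}{9}.
General: a(n) = A·(-2)^n + \frac{5 n}{3} + \frac{22}{9}.
Apply a(0) = -6: A + \frac{22}{9} = -6 ⇒ A = - \frac{76}{9}.
So a(n) = - \frac{76 \left(-2\right)^{n}}{9} + \frac{5 n}{3} + \frac{22}{9}.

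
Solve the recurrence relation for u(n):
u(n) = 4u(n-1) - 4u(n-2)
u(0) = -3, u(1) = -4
Characteristic equation: x² - 4x + 4 = 0, which is (x - (2))².
Repeated root r = 2.
General solution: u(n) = (A + Bn)·(2)^n.
From u(0) = -3: A = -3.
From u(1) = -4: (A + B)·(2) = -4 ⇒ B = 1.
So u(n) = \left(n - 3\right) \cdot (2)^n.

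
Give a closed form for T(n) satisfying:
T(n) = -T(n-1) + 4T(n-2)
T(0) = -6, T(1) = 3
Characteristic equation: x² + x - 4 = 0.
Discriminant Δ = (-1)² + 4·(4) = 17.
Roots r₁,₂ = (-1 ± √17)/2, so r₁ = - \frac{1}{2} + \frac{\sqrt{17}}{2}, r₂ = - \frac{\sqrt{17}}{2} - \frac{1}{2}.
General solution: T(n) = A·r₁^n + B·r₂^n.
From the initial conditions, A + B = -6 and r₁A + r₂B = 3.
Since r₁ - r₂ = √17: A = (3 - (-6)r₂)/√17 = -3, and B = -6 - A = -3.
So T(n) = \left(-3\right)\left(- \frac{1}{2} + \frac{\sqrt{17}}{2}\right)^n + \left(-3\right)\left(- \frac{\sqrt{17}}{2} - \frac{1}{2}\right)^n.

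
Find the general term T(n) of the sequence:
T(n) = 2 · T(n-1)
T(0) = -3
Pure geometric recurrence with ratio 2.
By induction T(n) = T(0) · (2)^n = - 3 \cdot 2^{n}.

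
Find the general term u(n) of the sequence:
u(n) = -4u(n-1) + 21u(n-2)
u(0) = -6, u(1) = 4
Characteristic equation: x² + 4x - 21 = 0, which factors as (x - (-7))(x - (3)) = 0.
Roots r₁ = -7, r₂ = 3 (distinct).
General solution: u(n) = A·(-7)^n + B·(3)^n.
From u(0) = -6: A + B = -6.
From u(1) = 4: -7A + 3B = 4.
Solving: A = - \frac{11}{5}, B = - \frac{19}{5}.
So u(n) = - \frac{11 \left(-7\right)^{n}}{5} - \frac{19 \cdot 3^{n}}{5}.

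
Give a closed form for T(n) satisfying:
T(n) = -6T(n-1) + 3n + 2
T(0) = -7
First-order linear with linear forcing.
Homogeneous solution: T_h(n) = A·(-6)^n.
Try particular T_p(n) = pn + q. Substituting:
  pn + q = -6(p(n-1) + q) + 3n + 2.
Matching the n-coefficient: p = -6p + 3 ⇒ p = \frac{3}{7}.
Matching constants: q = 6p - 6q + 2 ⇒ q = \frac{32}{49}.
General: T(n) = A·(-6)^n + \frac{3 n}{7} + \frac{32}{49}.
Apply T(0) = -7: A + \frac{32}{49} = -7 ⇒ A = - \frac{375}{49}.
So T(n) = - \frac{375 \left(-6\right)^{n}}{49} + \frac{3 n}{7} + \frac{32}{49}.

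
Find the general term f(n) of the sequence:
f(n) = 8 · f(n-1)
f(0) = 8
Pure geometric recurrence with ratio 8.
By induction f(n) = f(0) · (8)^n = 8 \cdot 8^{n}.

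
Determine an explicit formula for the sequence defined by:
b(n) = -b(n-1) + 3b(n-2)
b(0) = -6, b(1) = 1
Characteristic equation: x² + x - 3 = 0.
Discriminant Δ = (-1)² + 4·(3) = 13.
Roots r₁,₂ = (-1 ± √13)/2, so r₁ = - \frac{1}{2} + \frac{\sqrt{13}}{2}, r₂ = - \frac{\sqrt{13}}{2} - \frac{1}{2}.
General solution: b(n) = A·r₁^n + B·r₂^n.
From the initial conditions, A + B = -6 and r₁A + r₂B = 1.
Since r₁ - r₂ = √13: A = (1 - (-6)r₂)/√13 = -3 - \frac{2 \sqrt{13}}{13}, and B = -6 - A = -3 + \frac{2 \sqrt{13}}{13}.
So b(n) = \left(-3 - \frac{2 \sqrt{13}}{13}\right)\left(- \frac{1}{2} + \frac{\sqrt{13}}{2}\right)^n + \left(-3 + \frac{2 \sqrt{13}}{13}\right)\left(- \frac{\sqrt{13}}{2} - \frac{1}{2}\right)^n.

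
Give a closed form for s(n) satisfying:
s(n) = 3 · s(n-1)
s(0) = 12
Pure geometric recurrence with ratio 3.
By induction s(n) = s(0) · (3)^n = 12 \cdot 3^{n}.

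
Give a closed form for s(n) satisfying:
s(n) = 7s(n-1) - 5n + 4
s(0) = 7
First-order linear with linear forcing.
Homogeneous solution: s_h(n) = A·(7)^n.
Try particular s_p(n) = pn + q. Substituting:
  pn + q = 7(p(n-1) + q) - 5n + 4.
Matching the n-coefficient: p = 7p - 5 ⇒ p = \frac{5}{6}.
Matching constants: q = -7p + 7q + 4 ⇒ q = \frac{11}{36}.
General: s(n) = A·(7)^n + \frac{5 n}{6} + \frac{11}{36}.
Apply s(0) = 7: A + \frac{11}{36} = 7 ⇒ A = \frac{241}{36}.
So s(n) = \frac{241 \cdot 7^{n}}{36} + \frac{5 n}{6} + \frac{11}{36}.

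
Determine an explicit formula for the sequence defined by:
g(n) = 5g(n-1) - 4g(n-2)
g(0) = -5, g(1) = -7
Characteristic equation: x² - 5x + 4 = 0, which factors as (x - (4))(x - (1)) = 0.
Roots r₁ = 4, r₂ = 1 (distinct).
General solution: g(n) = A·(4)^n + B·(1)^n.
From g(0) = -5: A + B = -5.
From g(1) = -7: 4A + B = -7.
Solving: A = - \frac{2}{3}, B = - \frac{13}{3}.
So g(n) = - \frac{2 \cdot 4^{n}}{3} - \frac{13}{3}.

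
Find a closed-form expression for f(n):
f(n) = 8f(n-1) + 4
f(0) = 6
First-order linear non-homogeneous.
Homogeneous solution: f_h(n) = A·(8)^n.
Try constant particular solution f_p = K: K = 8K + 4 ⇒ K = - \frac{4}{7}.
General: f(n) = A·(8)^n - \frac{4}{7}.
Apply f(0) = 6: A - \frac{4}{7} = 6 ⇒ A = \frac{46}{7}.
So f(n) = \frac{46 \cdot 8^{n}}{7} - \frac{4}{7}.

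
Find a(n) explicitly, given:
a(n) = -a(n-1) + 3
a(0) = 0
First-order linear non-homogeneous.
Homogeneous solution: a_h(n) = A·(-1)^n.
Try constant particular solution a_p = K: K = -K + 3 ⇒ K = \frac{3}{2}.
General: a(n) = A·(-1)^n + \frac{3}{2}.
Apply a(0) = 0: A + \frac{3}{2} = 0 ⇒ A = - \frac{3}{2}.
So a(n) = \frac{3}{2} - \frac{3 \left(-1\right)^{n}}{2}.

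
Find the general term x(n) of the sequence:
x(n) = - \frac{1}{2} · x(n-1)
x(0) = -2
Pure geometric recurrence with ratio - \frac{1}{2}.
By induction x(n) = x(0) · (- \frac{1}{2})^n = - 2 \left(- \frac{1}{2}\right)^{n}.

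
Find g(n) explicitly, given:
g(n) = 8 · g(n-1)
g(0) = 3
Pure geometric recurrence with ratio 8.
By induction g(n) = g(0) · (8)^n = 3 \cdot 8^{n}.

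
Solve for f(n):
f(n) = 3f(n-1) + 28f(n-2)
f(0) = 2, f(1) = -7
Characteristic equation: x² - 3x - 28 = 0, which factors as (x - (-4))(x - (7)) = 0.
Roots r₁ = -4, r₂ = 7 (distinct).
General solution: f(n) = A·(-4)^n + B·(7)^n.
From f(0) = 2: A + B = 2.
From f(1) = -7: -4A + 7B = -7.
Solving: A = \frac{21}{11}, B = \frac{1}{11}.
So f(n) = \frac{21 \left(-4\right)^{n}}{11} + \frac{7^{n}}{11}.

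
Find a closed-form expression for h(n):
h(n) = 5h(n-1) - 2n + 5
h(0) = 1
First-order linear with linear forcing.
Homogeneous solution: h_h(n) = A·(5)^n.
Try particular h_p(n) = pn + q. Substituting:
  pn + q = 5(p(n-1) + q) - 2n + 5.
Matching the n-coefficient: p = 5p - 2 ⇒ p = \frac{1}{2}.
Matching constants: q = -5p + 5q + 5 ⇒ q = - \frac{5}{8}.
General: h(n) = A·(5)^n + \frac{n}{2} - \frac{5}{8}.
Apply h(0) = 1: A - \frac{5}{8} = 1 ⇒ A = \frac{13}{8}.
So h(n) = \frac{13 \cdot 5^{n}}{8} + \frac{n}{2} - \frac{5}{8}.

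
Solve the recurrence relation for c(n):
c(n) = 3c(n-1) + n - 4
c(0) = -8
First-order linear with linear forcing.
Homogeneous solution: c_h(n) = A·(3)^n.
Try particular c_p(n) = pn + q. Substituting:
  pn + q = 3(p(n-1) + q) + n - 4.
Matching the n-coefficient: p = 3p + 1 ⇒ p = - \frac{1}{2}.
Matching constants: q = -3p + 3q - 4 ⇒ q = \frac{5}{4}.
General: c(n) = A·(3)^n - \frac{n}{2} + \frac{5}{4}.
Apply c(0) = -8: A + \frac{5}{4} = -8 ⇒ A = - \frac{37}{4}.
So c(n) = - \frac{37 \cdot 3^{n}}{4} - \frac{n}{2} + \frac{5}{4}.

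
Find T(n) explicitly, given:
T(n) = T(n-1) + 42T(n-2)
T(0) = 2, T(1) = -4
Characteristic equation: x² - x - 42 = 0, which factors as (x - (-6))(x - (7)) = 0.
Roots r₁ = -6, r₂ = 7 (distinct).
General solution: T(n) = A·(-6)^n + B·(7)^n.
From T(0) = 2: A + B = 2.
From T(1) = -4: -6A + 7B = -4.
Solving: A = \frac{18}{13}, B = \frac{8}{13}.
So T(n) = \frac{18 \left(-6\right)^{n}}{13} + \frac{8 \cdot 7^{n}}{13}.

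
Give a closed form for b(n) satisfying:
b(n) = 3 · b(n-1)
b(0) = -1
Pure geometric recurrence with ratio 3.
By induction b(n) = b(0) · (3)^n = - 3^{n}.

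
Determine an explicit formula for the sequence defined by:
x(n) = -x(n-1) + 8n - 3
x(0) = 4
First-order linear with linear forcing.
Homogeneous solution: x_h(n) = A·(-1)^n.
Try particular x_p(n) = pn + q. Substituting:
  pn + q = -(p(n-1) + q) + 8n - 3.
Matching the n-coefficient: p = -p + 8 ⇒ p = 4.
Matching constants: q = p - q - 3 ⇒ q = \frac{1}{2}.
General: x(n) = A·(-1)^n + 4 n + \frac{1}{2}.
Apply x(0) = 4: A + \frac{1}{2} = 4 ⇒ A = \frac{7}{2}.
So x(n) = \frac{7 \left(-1\right)^{n}}{2} + 4 n + \frac{1}{2}.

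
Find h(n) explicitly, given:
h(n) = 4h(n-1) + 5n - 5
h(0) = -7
First-order linear with linear forcing.
Homogeneous solution: h_h(n) = A·(4)^n.
Try particular h_p(n) = pn + q. Substituting:
  pn + q = 4(p(n-1) + q) + 5n - 5.
Matching the n-coefficient: p = 4p + 5 ⇒ p = - \frac{5}{3}.
Matching constants: q = -4p + 4q - 5 ⇒ q = - \frac{5}{9}.
General: h(n) = A·(4)^n - \frac{5 n}{3} - \frac{5}{9}.
Apply h(0) = -7: A - \frac{5}{9} = -7 ⇒ A = - \frac{58}{9}.
So h(n) = - \frac{58 \cdot 4^{n}}{9} - \frac{5 n}{3} - \frac{5}{9}.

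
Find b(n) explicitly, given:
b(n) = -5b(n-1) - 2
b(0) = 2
First-order linear non-homogeneous.
Homogeneous solution: b_h(n) = A·(-5)^n.
Try constant particular solution b_p = K: K = -5K - 2 ⇒ K = - \frac{1}{3}.
General: b(n) = A·(-5)^n - \frac{1}{3}.
Apply b(0) = 2: A - \frac{1}{3} = 2 ⇒ A = \frac{7}{3}.
So b(n) = \frac{7 \left(-5\right)^{n}}{3} - \frac{1}{3}.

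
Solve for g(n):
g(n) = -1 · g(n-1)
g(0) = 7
Pure geometric recurrence with ratio -1.
By induction g(n) = g(0) · (-1)^n = 7 \left(-1\right)^{n}.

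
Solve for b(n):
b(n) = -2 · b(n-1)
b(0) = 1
Pure geometric recurrence with ratio -2.
By induction b(n) = b(0) · (-2)^n = \left(-2\right)^{n}.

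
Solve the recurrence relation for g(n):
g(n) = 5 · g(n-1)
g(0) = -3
Pure geometric recurrence with ratio 5.
By induction g(n) = g(0) · (5)^n = - 3 \cdot 5^{n}.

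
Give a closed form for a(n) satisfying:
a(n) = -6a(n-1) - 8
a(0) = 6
First-order linear non-homogeneous.
Homogeneous solution: a_h(n) = A·(-6)^n.
Try constant particular solution a_p = K: K = -6K - 8 ⇒ K = - \frac{8}{7}.
General: a(n) = A·(-6)^n - \frac{8}{7}.
Apply a(0) = 6: A - \frac{8}{7} = 6 ⇒ A = \frac{50}{7}.
So a(n) = \frac{50 \left(-6\right)^{n}}{7} - \frac{8}{7}.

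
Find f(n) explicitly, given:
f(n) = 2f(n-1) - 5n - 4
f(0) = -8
First-order linear with linear forcing.
Homogeneous solution: f_h(n) = A·(2)^n.
Try particular f_p(n) = pn + q. Substituting:
  pn + q = 2(p(n-1) + q) - 5n - 4.
Matching the n-coefficient: p = 2p - 5 ⇒ p = 5.
Matching constants: q = -2p + 2q - 4 ⇒ q = 14.
General: f(n) = A·(2)^n + 5 n + 14.
Apply f(0) = -8: A + 14 = -8 ⇒ A = -22.
So f(n) = - 22 \cdot 2^{n} + 5 n + 14.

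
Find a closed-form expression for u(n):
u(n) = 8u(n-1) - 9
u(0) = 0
First-order linear non-homogeneous.
Homogeneous solution: u_h(n) = A·(8)^n.
Try constant particular solution u_p = K: K = 8K - 9 ⇒ K = \frac{9}{7}.
General: u(n) = A·(8)^n + \frac{9}{7}.
Apply u(0) = 0: A + \frac{9}{7} = 0 ⇒ A = - \frac{9}{7}.
So u(n) = \frac{9}{7} - \frac{9 \cdot 8^{n}}{7}.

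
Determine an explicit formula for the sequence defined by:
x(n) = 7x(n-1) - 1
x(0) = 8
First-order linear non-homogeneous.
Homogeneous solution: x_h(n) = A·(7)^n.
Try constant particular solution x_p = K: K = 7K - 1 ⇒ K = \frac{1}{6}.
General: x(n) = A·(7)^n + \frac{1}{6}.
Apply x(0) = 8: A + \frac{1}{6} = 8 ⇒ A = \frac{47}{6}.
So x(n) = \frac{47 \cdot 7^{n}}{6} + \frac{1}{6}.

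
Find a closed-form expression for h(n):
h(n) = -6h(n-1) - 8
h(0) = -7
First-order linear non-homogeneous.
Homogeneous solution: h_h(n) = A·(-6)^n.
Try constant particular solution h_p = K: K = -6K - 8 ⇒ K = - \frac{8}{7}.
General: h(n) = A·(-6)^n - \frac{8}{7}.
Apply h(0) = -7: A - \frac{8}{7} = -7 ⇒ A = - \frac{41}{7}.
So h(n) = - \frac{41 \left(-6\right)^{n}}{7} - \frac{8}{7}.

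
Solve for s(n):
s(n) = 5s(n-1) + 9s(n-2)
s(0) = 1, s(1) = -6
Characteristic equation: x² - 5x - 9 = 0.
Discriminant Δ = (5)² + 4·(9) = 61.
Roots r₁,₂ = (5 ± √61)/2, so r₁ = \frac{5}{2} + \frac{\sqrt{61}}{2}, r₂ = \frac{5}{2} - \frac{\sqrt{61}}{2}.
General solution: s(n) = A·r₁^n + B·r₂^n.
From the initial conditions, A + B = 1 and r₁A + r₂B = -6.
Since r₁ - r₂ = √61: A = (-6 - (1)r₂)/√61 = \frac{1}{2} - \frac{17 \sqrt{61}}{122}, and B = 1 - A = \frac{1}{2} + \frac{17 \sqrt{61}}{122}.
So s(n) = \left(\frac{1}{2} - \frac{17 \sqrt{61}}{122}\right)\left(\frac{5}{2} + \frac{\sqrt{61}}{2}\right)^n + \left(\frac{1}{2} + \frac{17 \sqrt{61}}{122}\right)\left(\frac{5}{2} - \frac{\sqrt{61}}{2}\right)^n.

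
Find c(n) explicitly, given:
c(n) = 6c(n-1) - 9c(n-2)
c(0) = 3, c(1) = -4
Characteristic equation: x² - 6x + 9 = 0, which is (x - (3))².
Repeated root r = 3.
General solution: c(n) = (A + Bn)·(3)^n.
From c(0) = 3: A = 3.
From c(1) = -4: (A + B)·(3) = -4 ⇒ B = - \frac{13}{3}.
So c(n) = \left(3 - \frac{13 n}{3}\right) \cdot (3)^n.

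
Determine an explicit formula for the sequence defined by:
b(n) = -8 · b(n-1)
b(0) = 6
Pure geometric recurrence with ratio -8.
By induction b(n) = b(0) · (-8)^n = 6 \left(-8\right)^{n}.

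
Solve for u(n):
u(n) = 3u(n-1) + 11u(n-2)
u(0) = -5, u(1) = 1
Characteristic equation: x² - 3x - 11 = 0.
Discriminant Δ = (3)² + 4·(11) = 53.
Roots r₁,₂ = (3 ± √53)/2, so r₁ = \frac{3}{2} + \frac{\sqrt{53}}{2}, r₂ = \frac{3}{2} - \frac{\sqrt{53}}{2}.
General solution: u(n) = A·r₁^n + B·r₂^n.
From the initial conditions, A + B = -5 and r₁A + r₂B = 1.
Since r₁ - r₂ = √53: A = (1 - (-5)r₂)/√53 = - \frac{5}{2} + \frac{17 \sqrt{53}}{106}, and B = -5 - A = - \frac{5}{2} - \frac{17 \sqrt{53}}{106}.
So u(n) = \left(- \frac{5}{2} + \frac{17 \sqrt{53}}{106}\right)\left(\frac{3}{2} + \frac{\sqrt{53}}{2}\right)^n + \left(- \frac{5}{2} - \frac{17 \sqrt{53}}{106}\right)\left(\frac{3}{2} - \frac{\sqrt{53}}{2}\right)^n.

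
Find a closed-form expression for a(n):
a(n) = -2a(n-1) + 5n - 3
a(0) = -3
First-order linear with linear forcing.
Homogeneous solution: a_h(n) = A·(-2)^n.
Try particular a_p(n) = pn + q. Substituting:
  pn + q = -2(p(n-1) + q) + 5n - 3.
Matching the n-coefficient: p = -2p + 5 ⇒ p = \frac{5}{3}.
Matching constants: q = 2p - 2q - 3 ⇒ q = \frac{1}{9}.
General: a(n) = A·(-2)^n + \frac{5 n}{3} + \frac{1}{9}.
Apply a(0) = -3: A + \frac{1}{9} = -3 ⇒ A = - \frac{28}{9}.
So a(n) = - \frac{28 \left(-2\right)^{n}}{9} + \frac{5 n}{3} + \frac{1}{9}.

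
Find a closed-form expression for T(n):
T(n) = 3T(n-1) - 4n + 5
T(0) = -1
First-order linear with linear forcing.
Homogeneous solution: T_h(n) = A·(3)^n.
Try particular T_p(n) = pn + q. Substituting:
  pn + q = 3(p(n-1) + q) - 4n + 5.
Matching the n-coefficient: p = 3p - 4 ⇒ p = 2.
Matching constants: q = -3p + 3q + 5 ⇒ q = \frac{1}{2}.
General: T(n) = A·(3)^n + 2 n + \frac{1}{2}.
Apply T(0) = -1: A + \frac{1}{2} = -1 ⇒ A = - \frac{3}{2}.
So T(n) = - \frac{3 \cdot 3^{n}}{2} + 2 n + \frac{1}{2}.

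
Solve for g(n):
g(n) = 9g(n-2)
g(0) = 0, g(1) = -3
Characteristic equation: x² - 9 = 0, which factors as (x - (-3))(x - (3)) = 0.
Roots r₁ = -3, r₂ = 3 (distinct).
General solution: g(n) = A·(-3)^n + B·(3)^n.
From g(0) = 0: A + B = 0.
From g(1) = -3: -3A + 3B = -3.
Solving: A = \frac{1}{2}, B = - \frac{1}{2}.
So g(n) = \frac{\left(-3\right)^{n}}{2} - \frac{3^{n}}{2}.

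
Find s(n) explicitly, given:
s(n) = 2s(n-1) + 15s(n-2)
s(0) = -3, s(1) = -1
Characteristic equation: x² - 2x - 15 = 0, which factors as (x - (5))(x - (-3)) = 0.
Roots r₁ = 5, r₂ = -3 (distinct).
General solution: s(n) = A·(5)^n + B·(-3)^n.
From s(0) = -3: A + B = -3.
From s(1) = -1: 5A - 3B = -1.
Solving: A = - \frac{5}{4}, B = - \frac{7}{4}.
So s(n) = - \frac{7 \left(-3\right)^{n}}{4} - \frac{5 \cdot 5^{n}}{4}.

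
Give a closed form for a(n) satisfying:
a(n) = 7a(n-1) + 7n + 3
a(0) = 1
First-order linear with linear forcing.
Homogeneous solution: a_h(n) = A·(7)^n.
Try particular a_p(n) = pn + q. Substituting:
  pn + q = 7(p(n-1) + q) + 7n + 3.
Matching the n-coefficient: p = 7p + 7 ⇒ p = - \frac{7}{6}.
Matching constants: q = -7p + 7q + 3 ⇒ q = - \frac{67}{36}.
General: a(n) = A·(7)^n - \frac{7 n}{6} - \frac{67}{36}.
Apply a(0) = 1: A - \frac{67}{36} = 1 ⇒ A = \frac{103}{36}.
So a(n) = \frac{103 \cdot 7^{n}}{36} - \frac{7 n}{6} - \frac{67}{36}.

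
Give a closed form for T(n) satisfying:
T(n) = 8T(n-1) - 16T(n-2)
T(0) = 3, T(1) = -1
Characteristic equation: x² - 8x + 16 = 0, which is (x - (4))².
Repeated root r = 4.
General solution: T(n) = (A + Bn)·(4)^n.
From T(0) = 3: A = 3.
From T(1) = -1: (A + B)·(4) = -1 ⇒ B = - \frac{13}{4}.
So T(n) = \left(3 - \frac{13 n}{4}\right) \cdot (4)^n.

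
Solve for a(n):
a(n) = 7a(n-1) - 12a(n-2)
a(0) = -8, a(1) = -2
Characteristic equation: x² - 7x + 12 = 0, which factors as (x - (4))(x - (3)) = 0.
Roots r₁ = 4, r₂ = 3 (distinct).
General solution: a(n) = A·(4)^n + B·(3)^n.
From a(0) = -8: A + B = -8.
From a(1) = -2: 4A + 3B = -2.
Solving: A = 22, B = -30.
So a(n) = - 30 \cdot 3^{n} + 22 \cdot 4^{n}.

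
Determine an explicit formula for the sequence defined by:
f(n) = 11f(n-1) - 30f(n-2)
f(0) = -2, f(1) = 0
Characteristic equation: x² - 11x + 30 = 0, which factors as (x - (5))(x - (6)) = 0.
Roots r₁ = 5, r₂ = 6 (distinct).
General solution: f(n) = A·(5)^n + B·(6)^n.
From f(0) = -2: A + B = -2.
From f(1) = 0: 5A + 6B = 0.
Solving: A = -12, B = 10.
So f(n) = - 12 \cdot 5^{n} + 10 \cdot 6^{n}.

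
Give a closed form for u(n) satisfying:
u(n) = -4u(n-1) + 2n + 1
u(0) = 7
First-order linear with linear forcing.
Homogeneous solution: u_h(n) = A·(-4)^n.
Try particular u_p(n) = pn + q. Substituting:
  pn + q = -4(p(n-1) + q) + 2n + 1.
Matching the n-coefficient: p = -4p + 2 ⇒ p = \frac{2}{5}.
Matching constants: q = 4p - 4q + 1 ⇒ q = \frac{13}{25}.
General: u(n) = A·(-4)^n + \frac{2 n}{5} + \frac{13}{25}.
Apply u(0) = 7: A + \frac{13}{25} = 7 ⇒ A = \frac{162}{25}.
So u(n) = \frac{162 \left(-4\right)^{n}}{25} + \frac{2 n}{5} + \frac{13}{25}.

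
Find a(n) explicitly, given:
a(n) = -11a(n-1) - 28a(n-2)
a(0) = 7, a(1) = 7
Characteristic equation: x² + 11x + 28 = 0, which factors as (x - (-7))(x - (-4)) = 0.
Roots r₁ = -7, r₂ = -4 (distinct).
General solution: a(n) = A·(-7)^n + B·(-4)^n.
From a(0) = 7: A + B = 7.
From a(1) = 7: -7A - 4B = 7.
Solving: A = - \frac{35}{3}, B = \frac{56}{3}.
So a(n) = \frac{56 \left(-4\right)^{n}}{3} - \frac{35 \left(-7\right)^{n}}{3}.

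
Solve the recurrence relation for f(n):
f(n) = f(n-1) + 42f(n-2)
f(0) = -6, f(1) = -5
Characteristic equation: x² - x - 42 = 0, which factors as (x - (7))(x - (-6)) = 0.
Roots r₁ = 7, r₂ = -6 (distinct).
General solution: f(n) = A·(7)^n + B·(-6)^n.
From f(0) = -6: A + B = -6.
From f(1) = -5: 7A - 6B = -5.
Solving: A = - \frac{41}{13}, B = - \frac{37}{13}.
So f(n) = - \frac{37 \left(-6\right)^{n}}{13} - \frac{41 \cdot 7^{n}}{13}.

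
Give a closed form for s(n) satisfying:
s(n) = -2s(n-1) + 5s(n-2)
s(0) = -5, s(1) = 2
Characteristic equation: x² + 2x - 5 = 0.
Discriminant Δ = (-2)² + 4·(5) = 24.
Roots r₁,₂ = (-2 ± √24)/2, so r₁ = -1 + \sqrt{6}, r₂ = - \sqrt{6} - 1.
General solution: s(n) = A·r₁^n + B·r₂^n.
From the initial conditions, A + B = -5 and r₁A + r₂B = 2.
Since r₁ - r₂ = √24: A = (2 - (-5)r₂)/√24 = - \frac{5}{2} - \frac{\sqrt{6}}{4}, and B = -5 - A = - \frac{5}{2} + \frac{\sqrt{6}}{4}.
So s(n) = \left(- \frac{5}{2} - \frac{\sqrt{6}}{4}\right)\left(-1 + \sqrt{6}\right)^n + \left(- \frac{5}{2} + \frac{\sqrt{6}}{4}\right)\left(- \sqrt{6} - 1\right)^n.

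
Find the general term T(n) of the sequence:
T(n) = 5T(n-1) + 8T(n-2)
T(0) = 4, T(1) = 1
Characteristic equation: x² - 5x - 8 = 0.
Discriminant Δ = (5)² + 4·(8) = 57.
Roots r₁,₂ = (5 ± √57)/2, so r₁ = \frac{5}{2} + \frac{\sqrt{57}}{2}, r₂ = \frac{5}{2} - \frac{\sqrt{57}}{2}.
General solution: T(n) = A·r₁^n + B·r₂^n.
From the initial conditions, A + B = 4 and r₁A + r₂B = 1.
Since r₁ - r₂ = √57: A = (1 - (4)r₂)/√57 = 2 - \frac{3 \sqrt{57}}{19}, and B = 4 - A = \frac{3 \sqrt{57}}{19} + 2.
So T(n) = \left(2 - \frac{3 \sqrt{57}}{19}\right)\left(\frac{5}{2} + \frac{\sqrt{57}}{2}\right)^n + \left(\frac{3 \sqrt{57}}{19} + 2\right)\left(\frac{5}{2} - \frac{\sqrt{57}}{2}\right)^n.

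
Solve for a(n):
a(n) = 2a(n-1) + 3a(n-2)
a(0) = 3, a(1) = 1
Characteristic equation: x² - 2x - 3 = 0, which factors as (x - (-1))(x - (3)) = 0.
Roots r₁ = -1, r₂ = 3 (distinct).
General solution: a(n) = A·(-1)^n + B·(3)^n.
From a(0) = 3: A + B = 3.
From a(1) = 1: -A + 3B = 1.
Solving: A = 2, B = 1.
So a(n) = 2 \left(-1\right)^{n} + 3^{n}.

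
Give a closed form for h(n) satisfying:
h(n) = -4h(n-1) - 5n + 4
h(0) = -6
First-order linear with linear forcing.
Homogeneous solution: h_h(n) = A·(-4)^n.
Try particular h_p(n) = pn + q. Substituting:
  pn + q = -4(p(n-1) + q) - 5n + 4.
Matching the n-coefficient: p = -4p - 5 ⇒ p = -1.
Matching constants: q = 4p - 4q + 4 ⇒ q = 0.
General: h(n) = A·(-4)^n - n + 0.
Apply h(0) = -6: A + 0 = -6 ⇒ A = -6.
So h(n) = - 6 \left(-4\right)^{n} - n.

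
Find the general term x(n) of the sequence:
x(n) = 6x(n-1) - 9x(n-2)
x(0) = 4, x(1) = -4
Characteristic equation: x² - 6x + 9 = 0, which is (x - (3))².
Repeated root r = 3.
General solution: x(n) = (A + Bn)·(3)^n.
From x(0) = 4: A = 4.
From x(1) = -4: (A + B)·(3) = -4 ⇒ B = - \frac{16}{3}.
So x(n) = \left(4 - \frac{16 n}{3}\right) \cdot (3)^n.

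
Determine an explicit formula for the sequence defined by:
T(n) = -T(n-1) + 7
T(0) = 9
First-order linear non-homogeneous.
Homogeneous solution: T_h(n) = A·(-1)^n.
Try constant particular solution T_p = K: K = -K + 7 ⇒ K = \frac{7}{2}.
General: T(n) = A·(-1)^n + \frac{7}{2}.
Apply T(0) = 9: A + \frac{7}{2} = 9 ⇒ A = \frac{11}{2}.
So T(n) = \frac{11 \left(-1\right)^{n}}{2} + \frac{7}{2}.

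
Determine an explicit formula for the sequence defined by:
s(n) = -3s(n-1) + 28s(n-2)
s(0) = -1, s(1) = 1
Characteristic equation: x² + 3x - 28 = 0, which factors as (x - (4))(x - (-7)) = 0.
Roots r₁ = 4, r₂ = -7 (distinct).
General solution: s(n) = A·(4)^n + B·(-7)^n.
From s(0) = -1: A + B = -1.
From s(1) = 1: 4A - 7B = 1.
Solving: A = - \frac{6}{11}, B = - \frac{5}{11}.
So s(n) = - \frac{5 \left(-7\right)^{n}}{11} - \frac{6 \cdot 4^{n}}{11}.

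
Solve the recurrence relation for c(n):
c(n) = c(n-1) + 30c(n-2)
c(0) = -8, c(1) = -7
Characteristic equation: x² - x - 30 = 0, which factors as (x - (-5))(x - (6)) = 0.
Roots r₁ = -5, r₂ = 6 (distinct).
General solution: c(n) = A·(-5)^n + B·(6)^n.
From c(0) = -8: A + B = -8.
From c(1) = -7: -5A + 6B = -7.
Solving: A = - \frac{41}{11}, B = - \frac{47}{11}.
So c(n) = - \frac{41 \left(-5\right)^{n}}{11} - \frac{47 \cdot 6^{n}}{11}.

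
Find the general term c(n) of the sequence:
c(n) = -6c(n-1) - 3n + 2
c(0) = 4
First-order linear with linear forcing.
Homogeneous solution: c_h(n) = A·(-6)^n.
Try particular c_p(n) = pn + q. Substituting:
  pn + q = -6(p(n-1) + q) - 3n + 2.
Matching the n-coefficient: p = -6p - 3 ⇒ p = - \frac{3}{7}.
Matching constants: q = 6p - 6q + 2 ⇒ q = - \frac{4}{49}.
General: c(n) = A·(-6)^n - \frac{3 n}{7} - \frac{4}{49}.
Apply c(0) = 4: A - \frac{4}{49} = 4 ⇒ A = \frac{200}{49}.
So c(n) = \frac{200 \left(-6\right)^{n}}{49} - \frac{3 n}{7} - \frac{4}{49}.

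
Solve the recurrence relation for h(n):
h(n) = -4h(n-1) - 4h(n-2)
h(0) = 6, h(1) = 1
Characteristic equation: x² + 4x + 4 = 0, which is (x - (-2))².
Repeated root r = -2.
General solution: h(n) = (A + Bn)·(-2)^n.
From h(0) = 6: A = 6.
From h(1) = 1: (A + B)·(-2) = 1 ⇒ B = - \frac{13}{2}.
So h(n) = \left(6 - \frac{13 n}{2}\right) \cdot (-2)^n.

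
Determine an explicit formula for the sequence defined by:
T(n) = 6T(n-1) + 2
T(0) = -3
First-order linear non-homogeneous.
Homogeneous solution: T_h(n) = A·(6)^n.
Try constant particular solution T_p = K: K = 6K + 2 ⇒ K = - \frac{2}{5}.
General: T(n) = A·(6)^n - \frac{2}{5}.
Apply T(0) = -3: A - \frac{2}{5} = -3 ⇒ A = - \frac{13}{5}.
So T(n) = - \frac{13 \cdot 6^{n}}{5} - \frac{2}{5}.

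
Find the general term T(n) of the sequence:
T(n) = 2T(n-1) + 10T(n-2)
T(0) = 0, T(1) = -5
Characteristic equation: x² - 2x - 10 = 0.
Discriminant Δ = (2)² + 4·(10) = 44.
Roots r₁,₂ = (2 ± √44)/2, so r₁ = 1 + \sqrt{11}, r₂ = 1 - \sqrt{11}.
General solution: T(n) = A·r₁^n + B·r₂^n.
From the initial conditions, A + B = 0 and r₁A + r₂B = -5.
Since r₁ - r₂ = √44: A = (-5 - (0)r₂)/√44 = - \frac{5 \sqrt{11}}{22}, and B = 0 - A = \frac{5 \sqrt{11}}{22}.
So T(n) = \left(- \frac{5 \sqrt{11}}{22}\right)\left(1 + \sqrt{11}\right)^n + \left(\frac{5 \sqrt{11}}{22}\right)\left(1 - \sqrt{11}\right)^n.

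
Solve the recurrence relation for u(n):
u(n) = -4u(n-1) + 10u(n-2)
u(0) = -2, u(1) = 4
Characteristic equation: x² + 4x - 10 = 0.
Discriminant Δ = (-4)² + 4·(10) = 56.
Roots r₁,₂ = (-4 ± √56)/2, so r₁ = -2 + \sqrt{14}, r₂ = - \sqrt{14} - 2.
General solution: u(n) = A·r₁^n + B·r₂^n.
From the initial conditions, A + B = -2 and r₁A + r₂B = 4.
Since r₁ - r₂ = √56: A = (4 - (-2)r₂)/√56 = -1, and B = -2 - A = -1.
So u(n) = \left(-1\right)\left(-2 + \sqrt{14}\right)^n + \left(-1\right)\left(- \sqrt{14} - 2\right)^n.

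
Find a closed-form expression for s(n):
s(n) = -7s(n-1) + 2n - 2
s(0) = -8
First-order linear with linear forcing.
Homogeneous solution: s_h(n) = A·(-7)^n.
Try particular s_p(n) = pn + q. Substituting:
  pn + q = -7(p(n-1) + q) + 2n - 2.
Matching the n-coefficient: p = -7p + 2 ⇒ p = \frac{1}{4}.
Matching constants: q = 7p - 7q - 2 ⇒ q = - \frac{1}{32}.
General: s(n) = A·(-7)^n + \frac{n}{4} - \frac{1}{32}.
Apply s(0) = -8: A - \frac{1}{32} = -8 ⇒ A = - \frac{255}{32}.
So s(n) = - \frac{255 \left(-7\right)^{n}}{32} + \frac{n}{4} - \frac{1}{32}.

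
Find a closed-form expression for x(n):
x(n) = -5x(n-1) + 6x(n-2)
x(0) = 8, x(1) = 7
Characteristic equation: x² + 5x - 6 = 0, which factors as (x - (1))(x - (-6)) = 0.
Roots r₁ = 1, r₂ = -6 (distinct).
General solution: x(n) = A·(1)^n + B·(-6)^n.
From x(0) = 8: A + B = 8.
From x(1) = 7: A - 6B = 7.
Solving: A = \frac{55}{7}, B = \frac{1}{7}.
So x(n) = \frac{\left(-6\right)^{n}}{7} + \frac{55}{7}.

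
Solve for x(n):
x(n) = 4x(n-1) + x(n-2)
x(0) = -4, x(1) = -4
Characteristic equation: x² - 4x - 1 = 0.
Discriminant Δ = (4)² + 4·(1) = 20.
Roots r₁,₂ = (4 ± √20)/2, so r₁ = 2 + \sqrt{5}, r₂ = 2 - \sqrt{5}.
General solution: x(n) = A·r₁^n + B·r₂^n.
From the initial conditions, A + B = -4 and r₁A + r₂B = -4.
Since r₁ - r₂ = √20: A = (-4 - (-4)r₂)/√20 = -2 + \frac{2 \sqrt{5}}{5}, and B = -4 - A = -2 - \frac{2 \sqrt{5}}{5}.
So x(n) = \left(-2 + \frac{2 \sqrt{5}}{5}\right)\left(2 + \sqrt{5}\right)^n + \left(-2 - \frac{2 \sqrt{5}}{5}\right)\left(2 - \sqrt{5}\right)^n.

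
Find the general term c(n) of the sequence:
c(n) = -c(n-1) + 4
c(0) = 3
First-order linear non-homogeneous.
Homogeneous solution: c_h(n) = A·(-1)^n.
Try constant particular solution c_p = K: K = -K + 4 ⇒ K = 2.
General: c(n) = A·(-1)^n + 2.
Apply c(0) = 3: A + 2 = 3 ⇒ A = 1.
So c(n) = \left(-1\right)^{n} + 2.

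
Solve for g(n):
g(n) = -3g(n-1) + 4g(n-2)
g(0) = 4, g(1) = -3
Characteristic equation: x² + 3x - 4 = 0, which factors as (x - (-4))(x - (1)) = 0.
Roots r₁ = -4, r₂ = 1 (distinct).
General solution: g(n) = A·(-4)^n + B·(1)^n.
From g(0) = 4: A + B = 4.
From g(1) = -3: -4A + B = -3.
Solving: A = \frac{7}{5}, B = \frac{13}{5}.
So g(n) = \frac{7 \left(-4\right)^{n}}{5} + \frac{13}{5}.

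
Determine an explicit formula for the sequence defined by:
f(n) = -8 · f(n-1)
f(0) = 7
Pure geometric recurrence with ratio -8.
By induction f(n) = f(0) · (-8)^n = 7 \left(-8\right)^{n}.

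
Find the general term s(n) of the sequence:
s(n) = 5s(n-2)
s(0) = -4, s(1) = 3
Characteristic equation: x² - 5 = 0.
Discriminant Δ = (0)² + 4·(5) = 20.
Roots r₁,₂ = (0 ± √20)/2, so r₁ = \sqrt{5}, r₂ = - \sqrt{5}.
General solution: s(n) = A·r₁^n + B·r₂^n.
From the initial conditions, A + B = -4 and r₁A + r₂B = 3.
Since r₁ - r₂ = √20: A = (3 - (-4)r₂)/√20 = -2 + \frac{3 \sqrt{5}}{10}, and B = -4 - A = -2 - \frac{3 \sqrt{5}}{10}.
So s(n) = \left(-2 + \frac{3 \sqrt{5}}{10}\right)\left(\sqrt{5}\right)^n + \left(-2 - \frac{3 \sqrt{5}}{10}\right)\left(- \sqrt{5}\right)^n.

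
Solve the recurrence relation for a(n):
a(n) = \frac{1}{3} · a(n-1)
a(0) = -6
Pure geometric recurrence with ratio \frac{1}{3}.
By induction a(n) = a(0) · (\frac{1}{3})^n = - 6 \cdot 3^{- n}.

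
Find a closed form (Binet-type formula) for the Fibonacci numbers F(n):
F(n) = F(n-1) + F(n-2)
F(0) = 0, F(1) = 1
This is the Fibonacci sequence.
Characteristic equation: x² - x - 1 = 0; roots r₁ = \frac{1}{2} + \frac{\sqrt{5}}{2}, r₂ = \frac{1}{2} - \frac{\sqrt{5}}{2}.
General: F(n) = A·r₁^n + B·r₂^n. Solving with F(0)=0, F(1)=1 gives A = \frac{\sqrt{5}}{5}, B = - \frac{\sqrt{5}}{5}.
So F(n) = \frac{2^{- n} \sqrt{5} \left(- \left(1 - \sqrt{5}\right)^{n} + \left(1 + \sqrt{5}\right)^{n}\right)}{5}.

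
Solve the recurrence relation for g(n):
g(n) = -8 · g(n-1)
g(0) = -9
Pure geometric recurrence with ratio -8.
By induction g(n) = g(0) · (-8)^n = - 9 \left(-8\right)^{n}.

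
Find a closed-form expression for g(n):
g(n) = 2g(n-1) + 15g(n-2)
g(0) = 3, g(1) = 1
Characteristic equation: x² - 2x - 15 = 0, which factors as (x - (-3))(x - (5)) = 0.
Roots r₁ = -3, r₂ = 5 (distinct).
General solution: g(n) = A·(-3)^n + B·(5)^n.
From g(0) = 3: A + B = 3.
From g(1) = 1: -3A + 5B = 1.
Solving: A = \frac{7}{4}, B = \frac{5}{4}.
So g(n) = \frac{7 \left(-3\right)^{n}}{4} + \frac{5 \cdot 5^{n}}{4}.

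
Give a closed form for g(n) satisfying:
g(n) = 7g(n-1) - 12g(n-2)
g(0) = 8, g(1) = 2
Characteristic equation: x² - 7x + 12 = 0, which factors as (x - (3))(x - (4)) = 0.
Roots r₁ = 3, r₂ = 4 (distinct).
General solution: g(n) = A·(3)^n + B·(4)^n.
From g(0) = 8: A + B = 8.
From g(1) = 2: 3A + 4B = 2.
Solving: A = 30, B = -22.
So g(n) = 30 \cdot 3^{n} - 22 \cdot 4^{n}.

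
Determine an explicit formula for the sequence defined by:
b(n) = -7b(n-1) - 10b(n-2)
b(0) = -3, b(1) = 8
Characteristic equation: x² + 7x + 10 = 0, which factors as (x - (-5))(x - (-2)) = 0.
Roots r₁ = -5, r₂ = -2 (distinct).
General solution: b(n) = A·(-5)^n + B·(-2)^n.
From b(0) = -3: A + B = -3.
From b(1) = 8: -5A - 2B = 8.
Solving: A = - \frac{2}{3}, B = - \frac{7}{3}.
So b(n) = - \frac{7 \left(-2\right)^{n}}{3} - \frac{2 \left(-5\right)^{n}}{3}.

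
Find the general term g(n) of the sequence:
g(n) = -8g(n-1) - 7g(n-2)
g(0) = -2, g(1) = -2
Characteristic equation: x² + 8x + 7 = 0, which factors as (x - (-7))(x - (-1)) = 0.
Roots r₁ = -7, r₂ = -1 (distinct).
General solution: g(n) = A·(-7)^n + B·(-1)^n.
From g(0) = -2: A + B = -2.
From g(1) = -2: -7A - B = -2.
Solving: A = \frac{2}{3}, B = - \frac{8}{3}.
So g(n) = - \frac{8 \left(-1\right)^{n}}{3} + \frac{2 \left(-7\right)^{n}}{3}.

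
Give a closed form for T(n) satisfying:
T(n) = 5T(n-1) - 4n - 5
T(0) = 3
First-order linear with linear forcing.
Homogeneous solution: T_h(n) = A·(5)^n.
Try particular T_p(n) = pn + q. Substituting:
  pn + q = 5(p(n-1) + q) - 4n - 5.
Matching the n-coefficient: p = 5p - 4 ⇒ p = 1.
Matching constants: q = -5p + 5q - 5 ⇒ q = \frac{5}{2}.
General: T(n) = A·(5)^n + n + \frac{5}{2}.
Apply T(0) = 3: A + \frac{5}{2} = 3 ⇒ A = \frac{1}{2}.
So T(n) = \frac{5^{n}}{2} + n + \frac{5}{2}.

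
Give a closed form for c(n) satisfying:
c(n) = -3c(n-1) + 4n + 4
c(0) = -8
First-order linear with linear forcing.
Homogeneous solution: c_h(n) = A·(-3)^n.
Try particular c_p(n) = pn + q. Substituting:
  pn + q = -3(p(n-1) + q) + 4n + 4.
Matching the n-coefficient: p = -3p + 4 ⇒ p = 1.
Matching constants: q = 3p - 3q + 4 ⇒ q = \frac{7}{4}.
General: c(n) = A·(-3)^n + n + \frac{7}{4}.
Apply c(0) = -8: A + \frac{7}{4} = -8 ⇒ A = - \frac{39}{4}.
So c(n) = - \frac{39 \left(-3\right)^{n}}{4} + n + \frac{7}{4}.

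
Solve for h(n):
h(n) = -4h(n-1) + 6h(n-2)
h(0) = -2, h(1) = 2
Characteristic equation: x² + 4x - 6 = 0.
Discriminant Δ = (-4)² + 4·(6) = 40.
Roots r₁,₂ = (-4 ± √40)/2, so r₁ = -2 + \sqrt{10}, r₂ = - \sqrt{10} - 2.
General solution: h(n) = A·r₁^n + B·r₂^n.
From the initial conditions, A + B = -2 and r₁A + r₂B = 2.
Since r₁ - r₂ = √40: A = (2 - (-2)r₂)/√40 = -1 - \frac{\sqrt{10}}{10}, and B = -2 - A = -1 + \frac{\sqrt{10}}{10}.
So h(n) = \left(-1 - \frac{\sqrt{10}}{10}\right)\left(-2 + \sqrt{10}\right)^n + \left(-1 + \frac{\sqrt{10}}{10}\right)\left(- \sqrt{10} - 2\right)^n.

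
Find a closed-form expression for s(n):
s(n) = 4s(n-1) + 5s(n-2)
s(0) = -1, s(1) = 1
Characteristic equation: x² - 4x - 5 = 0, which factors as (x - (-1))(x - (5)) = 0.
Roots r₁ = -1, r₂ = 5 (distinct).
General solution: s(n) = A·(-1)^n + B·(5)^n.
From s(0) = -1: A + B = -1.
From s(1) = 1: -A + 5B = 1.
Solving: A = -1, B = 0.
So s(n) = - \left(-1\right)^{n}.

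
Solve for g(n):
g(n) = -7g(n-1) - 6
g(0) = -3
First-order linear non-homogeneous.
Homogeneous solution: g_h(n) = A·(-7)^n.
Try constant particular solution g_p = K: K = -7K - 6 ⇒ K = - \frac{3}{4}.
General: g(n) = A·(-7)^n - \frac{3}{4}.
Apply g(0) = -3: A - \frac{3}{4} = -3 ⇒ A = - \frac{9}{4}.
So g(n) = - \frac{9 \left(-7\right)^{n}}{4} - \frac{3}{4}.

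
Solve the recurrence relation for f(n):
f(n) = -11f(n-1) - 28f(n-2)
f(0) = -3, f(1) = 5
Characteristic equation: x² + 11x + 28 = 0, which factors as (x - (-7))(x - (-4)) = 0.
Roots r₁ = -7, r₂ = -4 (distinct).
General solution: f(n) = A·(-7)^n + B·(-4)^n.
From f(0) = -3: A + B = -3.
From f(1) = 5: -7A - 4B = 5.
Solving: A = \frac{7}{3}, B = - \frac{16}{3}.
So f(n) = - \frac{16 \left(-4\right)^{n}}{3} + \frac{7 \left(-7\right)^{n}}{3}.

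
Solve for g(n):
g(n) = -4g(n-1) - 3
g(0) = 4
First-order linear non-homogeneous.
Homogeneous solution: g_h(n) = A·(-4)^n.
Try constant particular solution g_p = K: K = -4K - 3 ⇒ K = - \frac{3}{5}.
General: g(n) = A·(-4)^n - \frac{3}{5}.
Apply g(0) = 4: A - \frac{3}{5} = 4 ⇒ A = \frac{23}{5}.
So g(n) = \frac{23 \left(-4\right)^{n}}{5} - \frac{3}{5}.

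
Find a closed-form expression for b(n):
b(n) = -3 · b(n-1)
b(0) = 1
Pure geometric recurrence with ratio -3.
By induction b(n) = b(0) · (-3)^n = \left(-3\right)^{n}.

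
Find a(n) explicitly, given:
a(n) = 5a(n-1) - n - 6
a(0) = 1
First-order linear with linear forcing.
Homogeneous solution: a_h(n) = A·(5)^n.
Try particular a_p(n) = pn + q. Substituting:
  pn + q = 5(p(n-1) + q) - n - 6.
Matching the n-coefficient: p = 5p - 1 ⇒ p = \frac{1}{4}.
Matching constants: q = -5p + 5q - 6 ⇒ q = \frac{29}{16}.
General: a(n) = A·(5)^n + \frac{n}{4} + \frac{29}{16}.
Apply a(0) = 1: A + \frac{29}{16} = 1 ⇒ A = - \frac{13}{16}.
So a(n) = - \frac{13 \cdot 5^{n}}{16} + \frac{n}{4} + \frac{29}{16}.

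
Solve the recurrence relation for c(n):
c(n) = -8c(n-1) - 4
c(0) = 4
First-order linear non-homogeneous.
Homogeneous solution: c_h(n) = A·(-8)^n.
Try constant particular solution c_p = K: K = -8K - 4 ⇒ K = - \frac{4}{9}.
General: c(n) = A·(-8)^n - \frac{4}{9}.
Apply c(0) = 4: A - \frac{4}{9} = 4 ⇒ A = \frac{40}{9}.
So c(n) = \frac{40 \left(-8\right)^{n}}{9} - \frac{4}{9}.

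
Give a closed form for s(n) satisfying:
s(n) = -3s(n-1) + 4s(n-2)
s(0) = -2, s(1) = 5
Characteristic equation: x² + 3x - 4 = 0, which factors as (x - (1))(x - (-4)) = 0.
Roots r₁ = 1, r₂ = -4 (distinct).
General solution: s(n) = A·(1)^n + B·(-4)^n.
From s(0) = -2: A + B = -2.
From s(1) = 5: A - 4B = 5.
Solving: A = - \frac{3}{5}, B = - \frac{7}{5}.
So s(n) = - \frac{7 \left(-4\right)^{n}}{5} - \frac{3}{5}.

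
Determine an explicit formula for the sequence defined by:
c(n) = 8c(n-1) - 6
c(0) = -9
First-order linear non-homogeneous.
Homogeneous solution: c_h(n) = A·(8)^n.
Try constant particular solution c_p = K: K = 8K - 6 ⇒ K = \frac{6}{7}.
General: c(n) = A·(8)^n + \frac{6}{7}.
Apply c(0) = -9: A + \frac{6}{7} = -9 ⇒ A = - \frac{69}{7}.
So c(n) = \frac{6}{7} - \frac{69 \cdot 8^{n}}{7}.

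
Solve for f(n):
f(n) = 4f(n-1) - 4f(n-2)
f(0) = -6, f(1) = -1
Characteristic equation: x² - 4x + 4 = 0, which is (x - (2))².
Repeated root r = 2.
General solution: f(n) = (A + Bn)·(2)^n.
From f(0) = -6: A = -6.
From f(1) = -1: (A + B)·(2) = -1 ⇒ B = \frac{11}{2}.
So f(n) = \left(\frac{11 n}{2} - 6\right) \cdot (2)^n.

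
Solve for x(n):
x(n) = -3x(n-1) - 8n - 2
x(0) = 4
First-order linear with linear forcing.
Homogeneous solution: x_h(n) = A·(-3)^n.
Try particular x_p(n) = pn + q. Substituting:
  pn + q = -3(p(n-1) + q) - 8n - 2.
Matching the n-coefficient: p = -3p - 8 ⇒ p = -2.
Matching constants: q = 3p - 3q - 2 ⇒ q = -2.
General: x(n) = A·(-3)^n - 2 n - 2.
Apply x(0) = 4: A - 2 = 4 ⇒ A = 6.
So x(n) = 6 \left(-3\right)^{n} - 2 n - 2.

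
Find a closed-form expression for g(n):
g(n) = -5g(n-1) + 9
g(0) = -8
First-order linear non-homogeneous.
Homogeneous solution: g_h(n) = A·(-5)^n.
Try constant particular solution g_p = K: K = -5K + 9 ⇒ K = \frac{3}{2}.
General: g(n) = A·(-5)^n + \frac{3}{2}.
Apply g(0) = -8: A + \frac{3}{2} = -8 ⇒ A = - \frac{19}{2}.
So g(n) = \frac{3}{2} - \frac{19 \left(-5\right)^{n}}{2}.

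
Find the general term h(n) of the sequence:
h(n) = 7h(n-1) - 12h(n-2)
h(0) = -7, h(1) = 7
Characteristic equation: x² - 7x + 12 = 0, which factors as (x - (4))(x - (3)) = 0.
Roots r₁ = 4, r₂ = 3 (distinct).
General solution: h(n) = A·(4)^n + B·(3)^n.
From h(0) = -7: A + B = -7.
From h(1) = 7: 4A + 3B = 7.
Solving: A = 28, B = -35.
So h(n) = - 35 \cdot 3^{n} + 28 \cdot 4^{n}.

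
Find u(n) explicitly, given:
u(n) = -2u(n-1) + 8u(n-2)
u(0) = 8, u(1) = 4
Characteristic equation: x² + 2x - 8 = 0, which factors as (x - (-4))(x - (2)) = 0.
Roots r₁ = -4, r₂ = 2 (distinct).
General solution: u(n) = A·(-4)^n + B·(2)^n.
From u(0) = 8: A + B = 8.
From u(1) = 4: -4A + 2B = 4.
Solving: A = 2, B = 6.
So u(n) = 2 \left(-4\right)^{n} + 6 \cdot 2^{n}.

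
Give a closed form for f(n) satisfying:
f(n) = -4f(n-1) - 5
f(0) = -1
First-order linear non-homogeneous.
Homogeneous solution: f_h(n) = A·(-4)^n.
Try constant particular solution f_p = K: K = -4K - 5 ⇒ K = -1.
General: f(n) = A·(-4)^n - 1.
Apply f(0) = -1: A - 1 = -1 ⇒ A = 0.
So f(n) = -1.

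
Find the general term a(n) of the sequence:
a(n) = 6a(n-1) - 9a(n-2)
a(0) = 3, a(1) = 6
Characteristic equation: x² - 6x + 9 = 0, which is (x - (3))².
Repeated root r = 3.
General solution: a(n) = (A + Bn)·(3)^n.
From a(0) = 3: A = 3.
From a(1) = 6: (A + B)·(3) = 6 ⇒ B = -1.
So a(n) = \left(3 - n\right) \cdot (3)^n.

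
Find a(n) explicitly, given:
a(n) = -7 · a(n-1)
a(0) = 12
Pure geometric recurrence with ratio -7.
By induction a(n) = a(0) · (-7)^n = 12 \left(-7\right)^{n}.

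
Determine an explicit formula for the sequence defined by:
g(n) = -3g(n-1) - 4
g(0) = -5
First-order linear non-homogeneous.
Homogeneous solution: g_h(n) = A·(-3)^n.
Try constant particular solution g_p = K: K = -3K - 4 ⇒ K = -1.
General: g(n) = A·(-3)^n - 1.
Apply g(0) = -5: A - 1 = -5 ⇒ A = -4.
So g(n) = - 4 \left(-3\right)^{n} - 1.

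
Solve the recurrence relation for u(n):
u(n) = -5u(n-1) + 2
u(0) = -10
First-order linear non-homogeneous.
Homogeneous solution: u_h(n) = A·(-5)^n.
Try constant particular solution u_p = K: K = -5K + 2 ⇒ K = \frac{1}{3}.
General: u(n) = A·(-5)^n + \frac{1}{3}.
Apply u(0) = -10: A + \frac{1}{3} = -10 ⇒ A = - \frac{31}{3}.
So u(n) = \frac{1}{3} - \frac{31 \left(-5\right)^{n}}{3}.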